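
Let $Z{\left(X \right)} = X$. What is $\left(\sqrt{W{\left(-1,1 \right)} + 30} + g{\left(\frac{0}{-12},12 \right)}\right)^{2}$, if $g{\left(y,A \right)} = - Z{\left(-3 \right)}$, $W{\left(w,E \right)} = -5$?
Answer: $64$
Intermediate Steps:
$g{\left(y,A \right)} = 3$ ($g{\left(y,A \right)} = \left(-1\right) \left(-3\right) = 3$)
$\left(\sqrt{W{\left(-1,1 \right)} + 30} + g{\left(\frac{0}{-12},12 \right)}\right)^{2} = \left(\sqrt{-5 + 30} + 3\right)^{2} = \left(\sqrt{25} + 3\right)^{2} = \left(5 + 3\right)^{2} = 8^{2} = 64$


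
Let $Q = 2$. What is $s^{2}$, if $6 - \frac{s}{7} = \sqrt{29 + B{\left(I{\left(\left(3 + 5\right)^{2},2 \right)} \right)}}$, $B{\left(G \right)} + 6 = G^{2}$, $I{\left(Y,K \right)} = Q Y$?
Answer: $805707 - 1764 \sqrt{1823} \approx 7.3039 \cdot 10^{5}$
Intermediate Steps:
$I{\left(Y,K \right)} = 2 Y$
$B{\left(G \right)} = -6 + G^{2}$
$s = 42 - 21 \sqrt{1823}$ ($s = 42 - 7 \sqrt{29 - \left(6 - \left(2 \left(3 + 5\right)^{2}\right)^{2}\right)} = 42 - 7 \sqrt{29 - \left(6 - \left(2 \cdot 8^{2}\right)^{2}\right)} = 42 - 7 \sqrt{29 - \left(6 - \left(2 \cdot 64\right)^{2}\right)} = 42 - 7 \sqrt{29 - \left(6 - 128^{2}\right)} = 42 - 7 \sqrt{29 + \left(-6 + 16384\right)} = 42 - 7 \sqrt{29 + 16378} = 42 - 7 \sqrt{16407} = 42 - 7 \cdot 3 \sqrt{1823} = 42 - 21 \sqrt{1823} \approx -854.63$)
$s^{2} = \left(42 - 21 \sqrt{1823}\right)^{2}$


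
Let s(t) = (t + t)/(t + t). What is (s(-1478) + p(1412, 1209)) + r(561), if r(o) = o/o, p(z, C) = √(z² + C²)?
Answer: 2 + 5*√138217 ≈ 1860.9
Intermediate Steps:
s(t) = 1 (s(t) = (2*t)/((2*t)) = (2*t)*(1/(2*t)) = 1)
p(z, C) = √(C² + z²)
r(o) = 1
(s(-1478) + p(1412, 1209)) + r(561) = (1 + √(1209² + 1412²)) + 1 = (1 + √(1461681 + 1993744)) + 1 = (1 + √3455425) + 1 = (1 + 5*√138217) + 1 = 2 + 5*√138217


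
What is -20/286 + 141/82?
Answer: 19343/11726 ≈ 1.6496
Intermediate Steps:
-20/286 + 141/82 = -20*1/286 + 141*(1/82) = -10/143 + 141/82 = 19343/11726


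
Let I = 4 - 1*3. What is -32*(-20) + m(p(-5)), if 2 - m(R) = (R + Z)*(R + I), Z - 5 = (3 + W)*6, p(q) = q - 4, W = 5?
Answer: 994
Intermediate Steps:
p(q) = -4 + q
Z = 53 (Z = 5 + (3 + 5)*6 = 5 + 8*6 = 5 + 48 = 53)
I = 1 (I = 4 - 3 = 1)
m(R) = 2 - (1 + R)*(53 + R) (m(R) = 2 - (R + 53)*(R + 1) = 2 - (53 + R)*(1 + R) = 2 - (1 + R)*(53 + R))
-32*(-20) + m(p(-5)) = -32*(-20) + (-51 - (-4 - 5)² - 54*(-4 - 5)) = 640 + (-51 - 1*(-9)² - 54*(-9)) = 640 + (-51 - 1*81 + 486) = 640 + (-51 - 81 + 486) = 640 + 354 = 994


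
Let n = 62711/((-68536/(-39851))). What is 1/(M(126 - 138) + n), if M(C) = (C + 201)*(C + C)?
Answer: 68536/2188216765 ≈ 3.1320e-5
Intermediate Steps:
M(C) = 2*C*(201 + C) (M(C) = (201 + C)*(2*C) = 2*C*(201 + C))
n = 2499096061/68536 (n = 62711/((-68536*(-1/39851))) = 62711/(68536/39851) = 62711*(39851/68536) = 2499096061/68536 ≈ 36464.)
1/(M(126 - 138) + n) = 1/(2*(126 - 138)*(201 + (126 - 138)) + 2499096061/68536) = 1/(2*(-12)*(201 - 12) + 2499096061/68536) = 1/(2*(-12)*189 + 2499096061/68536) = 1/(-4536 + 2499096061/68536) = 1/(2188216765/68536) = 68536/2188216765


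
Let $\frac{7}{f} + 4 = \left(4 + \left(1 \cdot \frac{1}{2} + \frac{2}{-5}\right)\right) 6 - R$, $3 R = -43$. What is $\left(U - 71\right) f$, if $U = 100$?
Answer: $\frac{3045}{524} \approx 5.8111$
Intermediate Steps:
$R = - \frac{43}{3}$ ($R = \frac{1}{3} \left(-43\right) = - \frac{43}{3} \approx -14.333$)
$f = \frac{105}{524}$ ($f = \frac{7}{-4 - \left(- \frac{43}{3} - \left(4 + \left(1 \cdot \frac{1}{2} + \frac{2}{-5}\right)\right) 6\right)} = \frac{7}{-4 + \left(\left(4 + \left(1 \cdot \frac{1}{2} + 2 \left(- \frac{1}{5}\right)\right)\right) 6 + \frac{43}{3}\right)} = \frac{7}{-4 + \left(\left(4 + \left(\frac{1}{2} - \frac{2}{5}\right)\right) 6 + \frac{43}{3}\right)} = \frac{7}{-4 + \left(\left(4 + \frac{1}{10}\right) 6 + \frac{43}{3}\right)} = \frac{7}{-4 + \left(\frac{41}{10} \cdot 6 + \frac{43}{3}\right)} = \frac{7}{-4 + \left(\frac{123}{5} + \frac{43}{3}\right)} = \frac{7}{-4 + \frac{584}{15}} = \frac{7}{\frac{524}{15}} = 7 \cdot \frac{15}{524} = \frac{105}{524} \approx 0.20038$)
$\left(U - 71\right) f = \left(100 - 71\right) \frac{105}{524} = 29 \cdot \frac{105}{524} = \frac{3045}{524}$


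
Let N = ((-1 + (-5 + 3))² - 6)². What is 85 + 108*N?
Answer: 1057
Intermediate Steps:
N = 9 (N = ((-1 - 2)² - 6)² = ((-3)² - 6)² = (9 - 6)² = 3² = 9)
85 + 108*N = 85 + 108*9 = 85 + 972 = 1057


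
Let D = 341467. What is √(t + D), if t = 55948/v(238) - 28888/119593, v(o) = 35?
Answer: √6010690521421170095/4185755 ≈ 585.72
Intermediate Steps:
t = 6689978084/4185755 (t = 55948/35 - 28888/119593 = 6689978084/4185755 ≈ 1598.3)
√(t + D) = √(6689978084/4185755 + 341467) = √(1435987180669/4185755) = √6010690521421170095/4185755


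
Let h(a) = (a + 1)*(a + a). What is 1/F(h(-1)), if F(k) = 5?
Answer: 1/5 ≈ 0.20000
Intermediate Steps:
h(a) = 2*a*(1 + a) (h(a) = (1 + a)*(2*a) = 2*a*(1 + a))
1/F(h(-1)) = 1/5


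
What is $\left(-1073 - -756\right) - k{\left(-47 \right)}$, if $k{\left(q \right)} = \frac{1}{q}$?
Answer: $- \frac{14898}{47} \approx -316.98$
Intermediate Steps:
$\left(-1073 - -756\right) - k{\left(-47 \right)} = \left(-1073 - -756\right) - \frac{1}{-47} = \left(-1073 + 756\right) - - \frac{1}{47} = -317 + \frac{1}{47} = - \frac{14898}{47}$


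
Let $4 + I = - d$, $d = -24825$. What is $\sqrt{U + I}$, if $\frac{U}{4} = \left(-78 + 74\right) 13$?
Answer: $\sqrt{24613} \approx 156.89$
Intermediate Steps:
$U = -208$ ($U = 4 \left(-78 + 74\right) 13 = 4 \left(\left(-4\right) 13\right) = 4 \left(-52\right) = -208$)
$I = 24821$ ($I = -4 - -24825 = -4 + 24825 = 24821$)
$\sqrt{U + I} = \sqrt{-208 + 24821} = \sqrt{24613}$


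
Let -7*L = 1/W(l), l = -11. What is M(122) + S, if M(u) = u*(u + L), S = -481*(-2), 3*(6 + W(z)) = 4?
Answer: 776637/49 ≈ 15850.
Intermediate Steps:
W(z) = -14/3 (W(z) = -6 + (1/3)*4 = -6 + 4/3 = -14/3)
S = 962
L = 3/98 (L = -1/(7*(-14/3)) = -1/7*(-3/14) = 3/98 ≈ 0.030612)
M(u) = u*(3/98 + u) (M(u) = u*(u + 3/98) = u*(3/98 + u))
M(122) + S = (1/98)*122*(3 + 98*122) + 962 = (1/98)*122*(3 + 11956) + 962 = (1/98)*122*11959 + 962 = 729499/49 + 962 = 776637/49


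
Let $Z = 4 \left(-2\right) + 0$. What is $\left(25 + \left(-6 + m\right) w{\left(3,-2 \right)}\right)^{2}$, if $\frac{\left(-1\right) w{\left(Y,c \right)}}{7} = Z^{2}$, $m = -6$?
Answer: $29170801$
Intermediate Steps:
$Z = -8$ ($Z = -8 + 0 = -8$)
$w{\left(Y,c \right)} = -448$ ($w{\left(Y,c \right)} = - 7 \left(-8\right)^{2} = \left(-7\right) 64 = -448$)
$\left(25 + \left(-6 + m\right) w{\left(3,-2 \right)}\right)^{2} = \left(25 + \left(-6 - 6\right) \left(-448\right)\right)^{2} = \left(25 - -5376\right)^{2} = \left(25 + 5376\right)^{2} = 5401^{2} = 29170801$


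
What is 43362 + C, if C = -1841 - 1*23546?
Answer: 17975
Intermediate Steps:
C = -25387 (C = -1841 - 23546 = -25387)
43362 + C = 43362 - 25387 = 17975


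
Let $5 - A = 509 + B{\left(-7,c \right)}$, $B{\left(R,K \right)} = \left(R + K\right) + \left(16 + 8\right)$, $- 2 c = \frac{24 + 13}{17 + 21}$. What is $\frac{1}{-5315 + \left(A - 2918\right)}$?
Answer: $- \frac{76}{665267} \approx -0.00011424$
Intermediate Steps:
$c = - \frac{37}{76}$ ($c = - \frac{\left(24 + 13\right) \frac{1}{17 + 21}}{2} = - \frac{37 \cdot \frac{1}{38}}{2} = \left(- \frac{1}{2}\right) \frac{37}{38} = - \frac{37}{76} \approx -0.48684$)
$B{\left(R,K \right)} = 24 + K + R$ ($B{\left(R,K \right)} = \left(K + R\right) + 24 = 24 + K + R$)
$A = - \frac{39559}{76}$ ($A = 5 - \left(509 - - \frac{1255}{76}\right) = 5 - \left(509 + \frac{1255}{76}\right) = 5 - \frac{39939}{76} = - \frac{39559}{76} \approx -520.51$)
$\frac{1}{-5315 + \left(A - 2918\right)} = \frac{1}{-5315 - \frac{261327}{76}} = \frac{1}{- \frac{665267}{76}} = - \frac{76}{665267}$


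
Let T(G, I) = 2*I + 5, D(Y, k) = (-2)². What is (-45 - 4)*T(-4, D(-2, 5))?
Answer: -637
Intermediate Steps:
D(Y, k) = 4
T(G, I) = 5 + 2*I
(-45 - 4)*T(-4, D(-2, 5)) = (-45 - 4)*(5 + 2*4) = -49*(5 + 8) = -49*13 = -637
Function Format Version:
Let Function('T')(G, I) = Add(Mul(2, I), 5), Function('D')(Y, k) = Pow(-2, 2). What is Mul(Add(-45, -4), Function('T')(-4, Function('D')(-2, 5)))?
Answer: -637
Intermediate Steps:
Function('D')(Y, k) = 4
Function('T')(G, I) = Add(5, Mul(2, I))
Mul(Add(-45, -4), Function('T')(-4, Function('D')(-2, 5))) = Mul(Add(-45, -4), Add(5, Mul(2, 4))) = Mul(-49, Add(5, 8)) = Mul(-49, 13) = -637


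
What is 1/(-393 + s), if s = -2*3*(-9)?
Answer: -1/339 ≈ -0.0029499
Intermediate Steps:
s = 54 (s = -6*(-9) = 54)
1/(-393 + s) = 1/(-393 + 54) = 1/(-339) = -1/339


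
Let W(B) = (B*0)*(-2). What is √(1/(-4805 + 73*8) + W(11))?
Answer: I*√469/1407 ≈ 0.015392*I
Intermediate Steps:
W(B) = 0 (W(B) = 0*(-2) = 0)
√(1/(-4805 + 73*8) + W(11)) = √(1/(-4805 + 73*8) + 0) = √(1/(-4805 + 584) + 0) = √(1/(-4221) + 0) = √(-1/4221 + 0) = √(-1/4221) = I*√469/1407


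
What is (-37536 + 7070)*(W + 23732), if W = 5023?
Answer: -876049830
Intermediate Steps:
(-37536 + 7070)*(W + 23732) = (-37536 + 7070)*(5023 + 23732) = -30466*28755 = -876049830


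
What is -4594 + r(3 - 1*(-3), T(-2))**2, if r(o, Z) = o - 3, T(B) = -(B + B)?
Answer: -4585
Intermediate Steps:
T(B) = -2*B
r(o, Z) = -3 + o
-4594 + r(3 - 1*(-3), T(-2))**2 = -4594 + (-3 + (3 - 1*(-3)))**2 = -4594 + (-3 + (3 + 3))**2 = -4594 + (-3 + 6)**2 = -4594 + 3**2 = -4594 + 9 = -4585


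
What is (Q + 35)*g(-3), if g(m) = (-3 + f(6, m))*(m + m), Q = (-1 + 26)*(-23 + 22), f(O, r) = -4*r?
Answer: -540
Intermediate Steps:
Q = -25 (Q = 25*(-1) = -25)
g(m) = 2*m*(-3 - 4*m) (g(m) = (-3 - 4*m)*(m + m) = (-3 - 4*m)*(2*m) = 2*m*(-3 - 4*m))
(Q + 35)*g(-3) = (-25 + 35)*(-2*(-3)*(3 + 4*(-3))) = 10*(-2*(-3)*(3 - 12)) = 10*(-2*(-3)*(-9)) = 10*(-54) = -540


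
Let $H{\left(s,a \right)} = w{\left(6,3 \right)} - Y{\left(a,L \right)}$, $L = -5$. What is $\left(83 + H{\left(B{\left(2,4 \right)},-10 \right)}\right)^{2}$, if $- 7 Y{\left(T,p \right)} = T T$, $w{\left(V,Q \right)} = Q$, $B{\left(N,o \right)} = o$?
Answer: $\frac{492804}{49} \approx 10057.0$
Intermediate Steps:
$Y{\left(T,p \right)} = - \frac{T^{2}}{7}$ ($Y{\left(T,p \right)} = - \frac{T T}{7} = - \frac{T^{2}}{7}$)
$H{\left(s,a \right)} = 3 + \frac{a^{2}}{7}$ ($H{\left(s,a \right)} = 3 - - \frac{a^{2}}{7} = 3 + \frac{a^{2}}{7}$)
$\left(83 + H{\left(B{\left(2,4 \right)},-10 \right)}\right)^{2} = \left(83 + \left(3 + \frac{\left(-10\right)^{2}}{7}\right)\right)^{2} = \left(83 + \left(3 + \frac{1}{7} \cdot 100\right)\right)^{2} = \left(83 + \left(3 + \frac{100}{7}\right)\right)^{2} = \left(83 + \frac{121}{7}\right)^{2} = \left(\frac{702}{7}\right)^{2} = \frac{492804}{49}$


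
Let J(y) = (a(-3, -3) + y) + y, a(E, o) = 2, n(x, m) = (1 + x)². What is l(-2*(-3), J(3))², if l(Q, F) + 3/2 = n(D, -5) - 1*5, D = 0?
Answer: 121/4 ≈ 30.250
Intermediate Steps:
J(y) = 2 + 2*y (J(y) = (2 + y) + y = 2 + 2*y)
l(Q, F) = -11/2 (l(Q, F) = -3/2 + ((1 + 0)² - 1*5) = -3/2 + (1² - 5) = -3/2 + (1 - 5) = -3/2 - 4 = -11/2)
l(-2*(-3), J(3))² = (-11/2)² = 121/4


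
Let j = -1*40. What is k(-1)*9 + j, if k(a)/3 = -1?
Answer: -67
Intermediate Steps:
k(a) = -3 (k(a) = 3*(-1) = -3)
j = -40
k(-1)*9 + j = -3*9 - 40 = -27 - 40 = -67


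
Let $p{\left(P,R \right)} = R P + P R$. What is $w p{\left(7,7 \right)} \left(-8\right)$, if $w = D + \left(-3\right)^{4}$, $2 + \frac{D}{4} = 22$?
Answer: $-126224$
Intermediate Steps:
$D = 80$ ($D = -8 + 4 \cdot 22 = -8 + 88 = 80$)
$p{\left(P,R \right)} = 2 P R$ ($p{\left(P,R \right)} = P R + P R = 2 P R$)
$w = 161$ ($w = 80 + \left(-3\right)^{4} = 80 + 81 = 161$)
$w p{\left(7,7 \right)} \left(-8\right) = 161 \cdot 2 \cdot 7 \cdot 7 \left(-8\right) = 161 \cdot 98 \left(-8\right) = 15778 \left(-8\right) = -126224$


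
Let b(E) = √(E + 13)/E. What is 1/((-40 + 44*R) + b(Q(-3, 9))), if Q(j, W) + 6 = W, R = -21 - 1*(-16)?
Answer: -3/776 ≈ -0.0038660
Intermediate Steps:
R = -5 (R = -21 + 16 = -5)
Q(j, W) = -6 + W
b(E) = √(13 + E)/E
1/((-40 + 44*R) + b(Q(-3, 9))) = 1/((-40 + 44*(-5)) + √(13 + (-6 + 9))/(-6 + 9)) = 1/((-40 - 220) + √(13 + 3)/3) = 1/(-260 + √16/3) = 1/(-260 + (⅓)*4) = 1/(-260 + 4/3) = 1/(-776/3) = -3/776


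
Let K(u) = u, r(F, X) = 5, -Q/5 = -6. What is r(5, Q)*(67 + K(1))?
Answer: 340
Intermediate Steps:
Q = 30 (Q = -5*(-6) = 30)
r(5, Q)*(67 + K(1)) = 5*(67 + 1) = 5*68 = 340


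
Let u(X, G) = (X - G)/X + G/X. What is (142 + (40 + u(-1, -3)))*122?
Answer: 22326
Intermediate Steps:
u(X, G) = G/X + (X - G)/X (u(X, G) = (X - G)/X + G/X = G/X + (X - G)/X)
(142 + (40 + u(-1, -3)))*122 = (142 + (40 + 1))*122 = (142 + 41)*122 = 183*122 = 22326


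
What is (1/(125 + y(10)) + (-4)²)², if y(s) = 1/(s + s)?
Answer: 1602881296/6255001 ≈ 256.26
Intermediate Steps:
y(s) = 1/(2*s)
(1/(125 + y(10)) + (-4)²)² = (1/(125 + (½)/10) + (-4)²)² = (1/(125 + (½)*(⅒)) + 16)² = (1/(125 + 1/20) + 16)² = (1/(2501/20) + 16)² = (20/2501 + 16)² = (40036/2501)² = 1602881296/6255001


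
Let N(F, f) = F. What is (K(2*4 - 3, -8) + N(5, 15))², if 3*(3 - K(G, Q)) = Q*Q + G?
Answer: 225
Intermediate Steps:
K(G, Q) = 3 - G/3 - Q²/3 (K(G, Q) = 3 - (Q*Q + G)/3 = 3 - (Q² + G)/3 = 3 - (G + Q²)/3 = 3 + (-G/3 - Q²/3) = 3 - G/3 - Q²/3)
(K(2*4 - 3, -8) + N(5, 15))² = ((3 - (2*4 - 3)/3 - ⅓*(-8)²) + 5)² = ((3 - (8 - 3)/3 - ⅓*64) + 5)² = ((3 - ⅓*5 - 64/3) + 5)² = ((3 - 5/3 - 64/3) + 5)² = (-20 + 5)² = (-15)² = 225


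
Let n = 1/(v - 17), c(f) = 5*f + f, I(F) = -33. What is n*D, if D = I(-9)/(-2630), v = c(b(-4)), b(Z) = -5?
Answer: -33/123610 ≈ -0.00026697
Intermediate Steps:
c(f) = 6*f
v = -30 (v = 6*(-5) = -30)
D = 33/2630 (D = -33/(-2630) = -33*(-1/2630) = 33/2630 ≈ 0.012548)
n = -1/47 (n = 1/(-30 - 17) = 1/(-47) = -1/47 ≈ -0.021277)
n*D = -1/47*33/2630 = -33/123610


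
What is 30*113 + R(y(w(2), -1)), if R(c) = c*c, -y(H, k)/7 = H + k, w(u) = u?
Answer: 3439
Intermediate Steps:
y(H, k) = -7*H - 7*k (y(H, k) = -7*(H + k) = -7*H - 7*k)
R(c) = c**2
30*113 + R(y(w(2), -1)) = 30*113 + (-7*2 - 7*(-1))**2 = 3390 + (-14 + 7)**2 = 3390 + (-7)**2 = 3390 + 49 = 3439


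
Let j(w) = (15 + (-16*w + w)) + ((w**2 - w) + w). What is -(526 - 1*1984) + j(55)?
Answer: 3673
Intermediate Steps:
j(w) = 15 + w**2 - 15*w (j(w) = (15 - 15*w) + w**2 = 15 + w**2 - 15*w)
-(526 - 1*1984) + j(55) = -(526 - 1*1984) + (15 + 55**2 - 15*55) = -(526 - 1984) + (15 + 3025 - 825) = -1*(-1458) + 2215 = 1458 + 2215 = 3673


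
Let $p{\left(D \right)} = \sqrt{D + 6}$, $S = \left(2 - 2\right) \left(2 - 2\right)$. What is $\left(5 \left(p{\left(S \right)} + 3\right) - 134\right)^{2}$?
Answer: $14311 - 1190 \sqrt{6} \approx 11396.0$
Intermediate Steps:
$S = 0$ ($S = \left(2 - 2\right) 0 = 0 \cdot 0 = 0$)
$p{\left(D \right)} = \sqrt{6 + D}$
$\left(5 \left(p{\left(S \right)} + 3\right) - 134\right)^{2} = \left(5 \left(\sqrt{6 + 0} + 3\right) - 134\right)^{2} = \left(5 \left(\sqrt{6} + 3\right) - 134\right)^{2} = \left(5 \left(3 + \sqrt{6}\right) - 134\right)^{2} = \left(\left(15 + 5 \sqrt{6}\right) - 134\right)^{2} = \left(-119 + 5 \sqrt{6}\right)^{2}$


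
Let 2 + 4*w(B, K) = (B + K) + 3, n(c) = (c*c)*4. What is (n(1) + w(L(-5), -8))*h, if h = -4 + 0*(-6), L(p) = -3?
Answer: -6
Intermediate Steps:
n(c) = 4*c² (n(c) = c²*4 = 4*c²)
h = -4 (h = -4 + 0 = -4)
w(B, K) = ¼ + B/4 + K/4 (w(B, K) = -½ + ((B + K) + 3)/4 = -½ + (3 + B + K)/4 = -½ + (¾ + B/4 + K/4) = ¼ + B/4 + K/4)
(n(1) + w(L(-5), -8))*h = (4*1² + (¼ + (¼)*(-3) + (¼)*(-8)))*(-4) = (4*1 + (¼ - ¾ - 2))*(-4) = (4 - 5/2)*(-4) = (3/2)*(-4) = -6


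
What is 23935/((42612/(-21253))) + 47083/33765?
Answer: -36004046727/3016340 ≈ -11936.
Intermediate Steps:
23935/((42612/(-21253))) + 47083/33765 = 23935/((42612*(-1/21253))) + 47083*(1/33765) = 23935/(-804/401) + 47083/33765 = 23935*(-401/804) + 47083/33765 = -9597935/804 + 47083/33765 = -36004046727/3016340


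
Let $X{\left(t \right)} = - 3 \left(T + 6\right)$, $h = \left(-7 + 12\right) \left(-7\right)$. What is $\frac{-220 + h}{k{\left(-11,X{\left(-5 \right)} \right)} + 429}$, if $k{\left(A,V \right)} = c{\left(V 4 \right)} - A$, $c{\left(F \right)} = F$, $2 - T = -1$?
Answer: $- \frac{255}{332} \approx -0.76807$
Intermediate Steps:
$h = -35$ ($h = 5 \left(-7\right) = -35$)
$T = 3$ ($T = 2 - -1 = 2 + 1 = 3$)
$X{\left(t \right)} = -27$ ($X{\left(t \right)} = - 3 \left(3 + 6\right) = \left(-3\right) 9 = -27$)
$k{\left(A,V \right)} = - A + 4 V$ ($k{\left(A,V \right)} = V 4 - A = 4 V - A = - A + 4 V$)
$\frac{-220 + h}{k{\left(-11,X{\left(-5 \right)} \right)} + 429} = \frac{-220 - 35}{\left(\left(-1\right) \left(-11\right) + 4 \left(-27\right)\right) + 429} = - \frac{255}{\left(11 - 108\right) + 429} = - \frac{255}{-97 + 429} = - \frac{255}{332}$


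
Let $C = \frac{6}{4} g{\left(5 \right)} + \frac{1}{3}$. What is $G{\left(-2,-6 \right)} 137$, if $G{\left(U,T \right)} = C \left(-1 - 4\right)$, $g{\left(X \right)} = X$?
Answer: $- \frac{32195}{6} \approx -5365.8$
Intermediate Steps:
$C = \frac{47}{6}$ ($C = \frac{6}{4} \cdot 5 + \frac{1}{3} = 6 \cdot \frac{1}{4} \cdot 5 + \frac{1}{3} = \frac{3}{2} \cdot 5 + \frac{1}{3} = \frac{15}{2} + \frac{1}{3} = \frac{47}{6} \approx 7.8333$)
$G{\left(U,T \right)} = - \frac{235}{6}$ ($G{\left(U,T \right)} = \frac{47 \left(-1 - 4\right)}{6} = \frac{47}{6} \left(-5\right) = - \frac{235}{6}$)
$G{\left(-2,-6 \right)} 137 = \left(- \frac{235}{6}\right) 137 = - \frac{32195}{6}$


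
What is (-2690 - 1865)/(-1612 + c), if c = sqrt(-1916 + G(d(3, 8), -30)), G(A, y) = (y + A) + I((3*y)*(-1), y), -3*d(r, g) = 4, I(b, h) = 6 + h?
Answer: 11013990/3900773 + 4555*I*sqrt(17742)/7801546 ≈ 2.8235 + 0.077769*I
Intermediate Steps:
d(r, g) = -4/3 (d(r, g) = -1/3*4 = -4/3)
G(A, y) = 6 + A + 2*y (G(A, y) = (y + A) + (6 + y) = (A + y) + (6 + y) = 6 + A + 2*y)
c = I*sqrt(17742)/3 (c = sqrt(-1916 + (6 - 4/3 + 2*(-30))) = sqrt(-1916 + (6 - 4/3 - 60)) = sqrt(-1916 - 166/3) = sqrt(-5914/3) = I*sqrt(17742)/3 ≈ 44.4*I)
(-2690 - 1865)/(-1612 + c) = (-2690 - 1865)/(-1612 + I*sqrt(17742)/3) = -4555/(-1612 + I*sqrt(17742)/3)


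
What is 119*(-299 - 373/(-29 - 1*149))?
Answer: -6289031/178 ≈ -35332.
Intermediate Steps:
119*(-299 - 373/(-29 - 1*149)) = 119*(-299 - 373/(-29 - 149)) = 119*(-299 - 373/(-178)) = 119*(-299 - 373*(-1/178)) = 119*(-299 + 373/178) = 119*(-52849/178) = -6289031/178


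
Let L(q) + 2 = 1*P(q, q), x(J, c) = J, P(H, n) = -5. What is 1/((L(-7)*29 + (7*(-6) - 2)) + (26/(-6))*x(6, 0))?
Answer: -1/273 ≈ -0.0036630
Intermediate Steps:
L(q) = -7 (L(q) = -2 + 1*(-5) = -2 - 5 = -7)
1/((L(-7)*29 + (7*(-6) - 2)) + (26/(-6))*x(6, 0)) = 1/((-7*29 + (7*(-6) - 2)) + (26/(-6))*6) = 1/((-203 + (-42 - 2)) - 1/6*26*6) = 1/((-203 - 44) - 13/3*6) = 1/(-247 - 26) = 1/(-273) = -1/273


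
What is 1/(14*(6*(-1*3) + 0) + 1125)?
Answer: 1/873 ≈ 0.0011455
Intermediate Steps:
1/(14*(6*(-1*3) + 0) + 1125) = 1/(14*(6*(-3) + 0) + 1125) = 1/(14*(-18 + 0) + 1125) = 1/(14*(-18) + 1125) = 1/(-252 + 1125) = 1/873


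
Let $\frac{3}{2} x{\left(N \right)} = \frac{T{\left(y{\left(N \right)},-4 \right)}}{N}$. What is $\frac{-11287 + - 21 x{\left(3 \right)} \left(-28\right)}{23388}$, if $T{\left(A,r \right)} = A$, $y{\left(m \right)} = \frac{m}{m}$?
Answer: $- \frac{33469}{70164} \approx -0.47701$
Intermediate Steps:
$y{\left(m \right)} = 1$
$x{\left(N \right)} = \frac{2}{3 N}$ ($x{\left(N \right)} = \frac{2 \cdot 1 \frac{1}{N}}{3} = \frac{2}{3 N}$)
$\frac{-11287 + - 21 x{\left(3 \right)} \left(-28\right)}{23388} = \frac{-11287 + - 21 \frac{2}{3 \cdot 3} \left(-28\right)}{23388} = \left(-11287 + - 21 \cdot \frac{2}{3} \cdot \frac{1}{3} \left(-28\right)\right) \frac{1}{23388} = \left(-11287 + \left(-21\right) \frac{2}{9} \left(-28\right)\right) \frac{1}{23388} = \left(-11287 - - \frac{392}{3}\right) \frac{1}{23388} = \left(-11287 + \frac{392}{3}\right) \frac{1}{23388} = \left(- \frac{33469}{3}\right) \frac{1}{23388} = - \frac{33469}{70164}$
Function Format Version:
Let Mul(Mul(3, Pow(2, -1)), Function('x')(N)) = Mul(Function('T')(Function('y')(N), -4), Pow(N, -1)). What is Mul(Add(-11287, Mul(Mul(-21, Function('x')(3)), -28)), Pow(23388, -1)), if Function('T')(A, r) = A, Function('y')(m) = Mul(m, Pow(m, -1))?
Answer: Rational(-33469, 70164) ≈ -0.47701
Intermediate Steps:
Function('y')(m) = 1
Function('x')(N) = Mul(Rational(2, 3), Pow(N, -1)) (Function('x')(N) = Mul(Rational(2, 3), Mul(1, Pow(N, -1))) = Mul(Rational(2, 3), Pow(N, -1)))
Mul(Add(-11287, Mul(Mul(-21, Function('x')(3)), -28)), Pow(23388, -1)) = Mul(Add(-11287, Mul(Mul(-21, Mul(Rational(2, 3), Pow(3, -1))), -28)), Pow(23388, -1)) = Mul(Add(-11287, Mul(Mul(-21, Mul(Rational(2, 3), Rational(1, 3))), -28)), Rational(1, 23388)) = Mul(Add(-11287, Mul(Mul(-21, Rational(2, 9)), -28)), Rational(1, 23388)) = Mul(Add(-11287, Mul(Rational(-14, 3), -28)), Rational(1, 23388)) = Mul(Add(-11287, Rational(392, 3)), Rational(1, 23388)) = Mul(Rational(-33469, 3), Rational(1, 23388)) = Rational(-33469, 70164)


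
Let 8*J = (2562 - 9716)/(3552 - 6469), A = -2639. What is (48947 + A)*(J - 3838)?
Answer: -518397302439/2917 ≈ -1.7772e+8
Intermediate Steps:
J = 3577/11668 (J = ((2562 - 9716)/(3552 - 6469))/8 = (-7154/(-2917))/8 = (-7154*(-1/2917))/8 = (1/8)*(7154/2917) = 3577/11668 ≈ 0.30656)
(48947 + A)*(J - 3838) = (48947 - 2639)*(3577/11668 - 3838) = 46308*(-44778207/11668) = -518397302439/2917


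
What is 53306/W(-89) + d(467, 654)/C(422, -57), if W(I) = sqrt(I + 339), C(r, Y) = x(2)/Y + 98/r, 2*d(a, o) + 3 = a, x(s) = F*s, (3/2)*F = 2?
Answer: 8370792/6691 + 26653*sqrt(10)/25 ≈ 4622.4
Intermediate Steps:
F = 4/3 (F = (2/3)*2 = 4/3 ≈ 1.3333)
x(s) = 4*s/3
d(a, o) = -3/2 + a/2
C(r, Y) = 98/r + 8/(3*Y) (C(r, Y) = ((4/3)*2)/Y + 98/r = 8/(3*Y) + 98/r = 98/r + 8/(3*Y))
W(I) = sqrt(339 + I)
53306/W(-89) + d(467, 654)/C(422, -57) = 53306/(sqrt(339 - 89)) + (-3/2 + (1/2)*467)/(98/422 + (8/3)/(-57)) = 53306/(sqrt(250)) + (-3/2 + 467/2)/(98*(1/422) + (8/3)*(-1/57)) = 53306/((5*sqrt(10))) + 232/(49/211 - 8/171) = 53306*(sqrt(10)/50) + 232/(6691/36081) = 26653*sqrt(10)/25 + 232*(36081/6691) = 26653*sqrt(10)/25 + 8370792/6691 = 8370792/6691 + 26653*sqrt(10)/25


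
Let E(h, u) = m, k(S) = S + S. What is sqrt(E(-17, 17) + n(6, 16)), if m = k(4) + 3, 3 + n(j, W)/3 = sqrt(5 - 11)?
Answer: sqrt(2 + 3*I*sqrt(6)) ≈ 2.1927 + 1.6757*I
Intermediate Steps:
k(S) = 2*S
n(j, W) = -9 + 3*I*sqrt(6) (n(j, W) = -9 + 3*sqrt(5 - 11) = -9 + 3*sqrt(-6) = -9 + 3*(I*sqrt(6)) = -9 + 3*I*sqrt(6))
m = 11 (m = 2*4 + 3 = 8 + 3 = 11)
E(h, u) = 11
sqrt(E(-17, 17) + n(6, 16)) = sqrt(11 + (-9 + 3*I*sqrt(6))) = sqrt(2 + 3*I*sqrt(6))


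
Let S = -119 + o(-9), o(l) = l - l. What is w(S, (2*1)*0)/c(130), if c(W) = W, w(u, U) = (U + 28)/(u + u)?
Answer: -1/1105 ≈ -0.00090498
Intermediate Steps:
o(l) = 0
S = -119 (S = -119 + 0 = -119)
w(u, U) = (28 + U)/(2*u) (w(u, U) = (28 + U)/((2*u)) = (28 + U)*(1/(2*u)) = (28 + U)/(2*u))
w(S, (2*1)*0)/c(130) = ((½)*(28 + (2*1)*0)/(-119))/130 = ((½)*(-1/119)*(28 + 2*0))*(1/130) = ((½)*(-1/119)*(28 + 0))*(1/130) = ((½)*(-1/119)*28)*(1/130) = -2/17*1/130 = -1/1105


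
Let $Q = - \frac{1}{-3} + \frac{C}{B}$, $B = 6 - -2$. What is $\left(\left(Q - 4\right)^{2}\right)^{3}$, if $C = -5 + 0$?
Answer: $\frac{1194052296529}{191102976} \approx 6248.2$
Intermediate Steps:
$C = -5$
$B = 8$ ($B = 6 + 2 = 8$)
$Q = - \frac{7}{24}$ ($Q = - \frac{1}{-3} - \frac{5}{8} = \left(-1\right) \left(- \frac{1}{3}\right) - \frac{5}{8} = \frac{1}{3} - \frac{5}{8} = - \frac{7}{24} \approx -0.29167$)
$\left(\left(Q - 4\right)^{2}\right)^{3} = \left(\left(- \frac{7}{24} - 4\right)^{2}\right)^{3} = \left(\left(- \frac{103}{24}\right)^{2}\right)^{3} = \left(\frac{10609}{576}\right)^{3} = \frac{1194052296529}{191102976}$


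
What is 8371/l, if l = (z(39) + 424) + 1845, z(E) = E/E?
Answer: 8371/2270 ≈ 3.6877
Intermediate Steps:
z(E) = 1
l = 2270 (l = (1 + 424) + 1845 = 425 + 1845 = 2270)
8371/l = 8371/2270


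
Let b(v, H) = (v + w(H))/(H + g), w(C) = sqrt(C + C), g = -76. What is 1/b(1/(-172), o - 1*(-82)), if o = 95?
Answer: 17372/10472735 + 2987984*sqrt(354)/10472735 ≈ 5.3698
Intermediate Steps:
w(C) = sqrt(2)*sqrt(C) (w(C) = sqrt(2*C) = sqrt(2)*sqrt(C))
b(v, H) = (v + sqrt(2)*sqrt(H))/(-76 + H) (b(v, H) = (v + sqrt(2)*sqrt(H))/(H - 76) = (v + sqrt(2)*sqrt(H))/(-76 + H))
1/b(1/(-172), o - 1*(-82)) = 1/((1/(-172) + sqrt(2)*sqrt(95 - 1*(-82)))/(-76 + (95 - 1*(-82)))) = 1/((1*(-1/172) + sqrt(2)*sqrt(95 + 82))/(-76 + (95 + 82))) = 1/((-1/172 + sqrt(2)*sqrt(177))/(-76 + 177)) = 1/((-1/172 + sqrt(354))/101) = 1/(-1/17372 + sqrt(354)/101)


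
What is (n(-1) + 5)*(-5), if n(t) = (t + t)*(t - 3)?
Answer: -65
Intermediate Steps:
n(t) = 2*t*(-3 + t) (n(t) = (2*t)*(-3 + t) = 2*t*(-3 + t))
(n(-1) + 5)*(-5) = (2*(-1)*(-3 - 1) + 5)*(-5) = (2*(-1)*(-4) + 5)*(-5) = (8 + 5)*(-5) = 13*(-5) = -65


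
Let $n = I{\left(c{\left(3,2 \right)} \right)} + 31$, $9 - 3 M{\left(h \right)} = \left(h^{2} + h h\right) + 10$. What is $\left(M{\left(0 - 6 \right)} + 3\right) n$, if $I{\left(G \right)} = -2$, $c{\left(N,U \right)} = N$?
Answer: $- \frac{1856}{3} \approx -618.67$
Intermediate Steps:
$M{\left(h \right)} = - \frac{1}{3} - \frac{2 h^{2}}{3}$ ($M{\left(h \right)} = 3 - \frac{\left(h^{2} + h h\right) + 10}{3} = 3 - \frac{\left(h^{2} + h^{2}\right) + 10}{3} = 3 - \frac{2 h^{2} + 10}{3} = 3 - \frac{10 + 2 h^{2}}{3} = 3 - \left(\frac{10}{3} + \frac{2 h^{2}}{3}\right) = - \frac{1}{3} - \frac{2 h^{2}}{3}$)
$n = 29$ ($n = -2 + 31 = 29$)
$\left(M{\left(0 - 6 \right)} + 3\right) n = \left(\left(- \frac{1}{3} - \frac{2 \left(0 - 6\right)^{2}}{3}\right) + 3\right) 29 = \left(\left(- \frac{1}{3} - \frac{2 \left(-6\right)^{2}}{3}\right) + 3\right) 29 = \left(\left(- \frac{1}{3} - 24\right) + 3\right) 29 = \left(- \frac{73}{3} + 3\right) 29 = \left(- \frac{64}{3}\right) 29 = - \frac{1856}{3}$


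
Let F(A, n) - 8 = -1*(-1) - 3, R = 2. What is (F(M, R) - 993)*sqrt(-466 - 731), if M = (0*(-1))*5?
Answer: -2961*I*sqrt(133) ≈ -34148.0*I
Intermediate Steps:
M = 0 (M = 0*5 = 0)
F(A, n) = 6 (F(A, n) = 8 + (-1*(-1) - 3) = 8 + (1 - 3) = 8 - 2 = 6)
(F(M, R) - 993)*sqrt(-466 - 731) = (6 - 993)*sqrt(-466 - 731) = -2961*I*sqrt(133)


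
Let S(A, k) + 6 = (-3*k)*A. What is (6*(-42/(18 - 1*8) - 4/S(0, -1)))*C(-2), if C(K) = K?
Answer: 212/5 ≈ 42.400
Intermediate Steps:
S(A, k) = -6 - 3*A*k (S(A, k) = -6 + (-3*k)*A = -6 - 3*A*k)
(6*(-42/(18 - 1*8) - 4/S(0, -1)))*C(-2) = (6*(-42/(18 - 1*8) - 4/(-6 - 3*0*(-1))))*(-2) = (6*(-42/(18 - 8) - 4/(-6 + 0)))*(-2) = (6*(-42/10 - 4/(-6)))*(-2) = (6*(-42*⅒ - 4*(-⅙)))*(-2) = (6*(-21/5 + ⅔))*(-2) = (6*(-53/15))*(-2) = -106/5*(-2) = 212/5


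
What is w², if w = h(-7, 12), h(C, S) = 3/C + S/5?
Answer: 4761/1225 ≈ 3.8865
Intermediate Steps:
h(C, S) = 3/C + S/5 (h(C, S) = 3/C + S*(⅕) = 3/C + S/5)
w = 69/35 (w = 3/(-7) + (⅕)*12 = 3*(-⅐) + 12/5 = -3/7 + 12/5 = 69/35 ≈ 1.9714)
w² = (69/35)² = 4761/1225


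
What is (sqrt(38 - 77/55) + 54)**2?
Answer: (270 + sqrt(915))**2/25 ≈ 3606.0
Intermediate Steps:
(sqrt(38 - 77/55) + 54)**2 = (sqrt(38 - 77*1/55) + 54)**2 = (sqrt(38 - 7/5) + 54)**2 = (sqrt(183/5) + 54)**2 = (sqrt(915)/5 + 54)**2 = (54 + sqrt(915)/5)**2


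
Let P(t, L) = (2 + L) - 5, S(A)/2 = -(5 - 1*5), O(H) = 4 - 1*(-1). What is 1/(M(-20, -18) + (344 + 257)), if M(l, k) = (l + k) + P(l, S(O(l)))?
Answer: 1/560 ≈ 0.0017857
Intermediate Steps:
O(H) = 5 (O(H) = 4 + 1 = 5)
S(A) = 0 (S(A) = 2*(-(5 - 1*5)) = 2*(-(5 - 5)) = 2*(-1*0) = 2*0 = 0)
P(t, L) = -3 + L
M(l, k) = -3 + k + l (M(l, k) = (l + k) + (-3 + 0) = (k + l) - 3 = -3 + k + l)
1/(M(-20, -18) + (344 + 257)) = 1/((-3 - 18 - 20) + (344 + 257)) = 1/(-41 + 601) = 1/560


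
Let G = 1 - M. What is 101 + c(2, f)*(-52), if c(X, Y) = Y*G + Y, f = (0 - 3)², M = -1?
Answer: -1303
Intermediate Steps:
f = 9 (f = (-3)² = 9)
G = 2 (G = 1 - 1*(-1) = 1 + 1 = 2)
c(X, Y) = 3*Y (c(X, Y) = Y*2 + Y = 2*Y + Y = 3*Y)
101 + c(2, f)*(-52) = 101 + (3*9)*(-52) = 101 + 27*(-52) = 101 - 1404 = -1303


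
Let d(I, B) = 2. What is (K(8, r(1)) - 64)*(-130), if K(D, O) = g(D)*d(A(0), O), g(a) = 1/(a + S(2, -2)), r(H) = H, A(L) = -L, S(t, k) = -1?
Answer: 57980/7 ≈ 8282.9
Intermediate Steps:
g(a) = 1/(-1 + a) (g(a) = 1/(a - 1) = 1/(-1 + a))
K(D, O) = 2/(-1 + D)
(K(8, r(1)) - 64)*(-130) = (2/(-1 + 8) - 64)*(-130) = (2/7 - 64)*(-130) = -446/7*(-130) = 57980/7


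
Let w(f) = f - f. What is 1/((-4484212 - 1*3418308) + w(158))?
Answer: -1/7902520 ≈ -1.2654e-7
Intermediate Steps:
w(f) = 0
1/((-4484212 - 1*3418308) + w(158)) = 1/((-4484212 - 1*3418308) + 0) = 1/((-4484212 - 3418308) + 0) = 1/(-7902520 + 0) = 1/(-7902520) = -1/7902520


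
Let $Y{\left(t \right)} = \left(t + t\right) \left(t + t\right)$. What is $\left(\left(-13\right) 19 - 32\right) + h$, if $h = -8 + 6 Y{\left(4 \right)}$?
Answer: $97$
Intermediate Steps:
$Y{\left(t \right)} = 4 t^{2}$ ($Y{\left(t \right)} = 2 t 2 t = 4 t^{2}$)
$h = 376$ ($h = -8 + 6 \cdot 4 \cdot 4^{2} = -8 + 6 \cdot 4 \cdot 16 = -8 + 6 \cdot 64 = -8 + 384 = 376$)
$\left(\left(-13\right) 19 - 32\right) + h = \left(\left(-13\right) 19 - 32\right) + 376 = \left(-247 - 32\right) + 376 = -279 + 376 = 97$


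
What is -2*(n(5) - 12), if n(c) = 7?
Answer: 10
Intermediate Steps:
-2*(n(5) - 12) = -2*(7 - 12) = -2*(-5) = 10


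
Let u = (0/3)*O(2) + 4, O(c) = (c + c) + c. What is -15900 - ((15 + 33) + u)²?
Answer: -18604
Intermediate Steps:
O(c) = 3*c (O(c) = 2*c + c = 3*c)
u = 4 (u = (0/3)*(3*2) + 4 = (0*(⅓))*6 + 4 = 0*6 + 4 = 0 + 4 = 4)
-15900 - ((15 + 33) + u)² = -15900 - ((15 + 33) + 4)² = -15900 - (48 + 4)² = -15900 - 1*52² = -15900 - 1*2704 = -15900 - 2704 = -18604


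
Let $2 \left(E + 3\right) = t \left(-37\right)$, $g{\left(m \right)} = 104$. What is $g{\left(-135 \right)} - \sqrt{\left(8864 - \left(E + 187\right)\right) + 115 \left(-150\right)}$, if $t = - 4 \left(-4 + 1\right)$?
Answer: $104 - 2 i \sqrt{2087} \approx 104.0 - 91.367 i$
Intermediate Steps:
$t = 12$ ($t = \left(-4\right) \left(-3\right) = 12$)
$E = -225$ ($E = -3 + \frac{12 \left(-37\right)}{2} = -3 + \frac{1}{2} \left(-444\right) = -3 - 222 = -225$)
$g{\left(-135 \right)} - \sqrt{\left(8864 - \left(E + 187\right)\right) + 115 \left(-150\right)} = 104 - \sqrt{\left(8864 - \left(-225 + 187\right)\right) + 115 \left(-150\right)} = 104 - \sqrt{\left(8864 - -38\right) - 17250} = 104 - \sqrt{\left(8864 + 38\right) - 17250} = 104 - \sqrt{8902 - 17250} = 104 - \sqrt{-8348} = 104 - 2 i \sqrt{2087}$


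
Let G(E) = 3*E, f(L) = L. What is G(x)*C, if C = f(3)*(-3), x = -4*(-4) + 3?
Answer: -513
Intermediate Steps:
x = 19 (x = 16 + 3 = 19)
C = -9 (C = 3*(-3) = -9)
G(x)*C = (3*19)*(-9) = 57*(-9) = -513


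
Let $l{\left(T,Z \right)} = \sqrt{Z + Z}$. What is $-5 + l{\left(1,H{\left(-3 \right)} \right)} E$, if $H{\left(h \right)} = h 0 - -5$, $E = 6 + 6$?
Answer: $-5 + 12 \sqrt{10} \approx 32.947$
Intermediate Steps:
$E = 12$
$H{\left(h \right)} = 5$ ($H{\left(h \right)} = 0 + 5 = 5$)
$l{\left(T,Z \right)} = \sqrt{2} \sqrt{Z}$ ($l{\left(T,Z \right)} = \sqrt{2 Z} = \sqrt{2} \sqrt{Z}$)
$-5 + l{\left(1,H{\left(-3 \right)} \right)} E = -5 + \sqrt{2} \sqrt{5} \cdot 12 = -5 + \sqrt{10} \cdot 12 = -5 + 12 \sqrt{10}$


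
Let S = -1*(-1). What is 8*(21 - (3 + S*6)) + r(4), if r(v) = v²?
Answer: 112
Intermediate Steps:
S = 1
8*(21 - (3 + S*6)) + r(4) = 8*(21 - (3 + 1*6)) + 4² = 8*(21 - (3 + 6)) + 16 = 8*(21 - 1*9) + 16 = 8*(21 - 9) + 16 = 8*12 + 16 = 96 + 16 = 112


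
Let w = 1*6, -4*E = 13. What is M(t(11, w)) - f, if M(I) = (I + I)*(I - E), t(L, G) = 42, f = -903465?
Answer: 907266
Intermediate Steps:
E = -13/4 (E = -1/4*13 = -13/4 ≈ -3.2500)
w = 6
M(I) = 2*I*(13/4 + I) (M(I) = (I + I)*(I - 1*(-13/4)) = (2*I)*(I + 13/4) = (2*I)*(13/4 + I) = 2*I*(13/4 + I))
M(t(11, w)) - f = (1/2)*42*(13 + 4*42) - 1*(-903465) = (1/2)*42*(13 + 168) + 903465 = (1/2)*42*181 + 903465 = 3801 + 903465 = 907266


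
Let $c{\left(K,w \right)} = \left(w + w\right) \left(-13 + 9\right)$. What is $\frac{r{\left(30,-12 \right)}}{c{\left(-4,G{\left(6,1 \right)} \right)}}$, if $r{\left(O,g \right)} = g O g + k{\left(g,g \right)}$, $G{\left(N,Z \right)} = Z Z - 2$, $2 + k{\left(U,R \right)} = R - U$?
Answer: $\frac{2159}{4} \approx 539.75$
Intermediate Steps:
$k{\left(U,R \right)} = -2 + R - U$ ($k{\left(U,R \right)} = -2 + \left(R - U\right) = -2 + R - U$)
$G{\left(N,Z \right)} = -2 + Z^{2}$ ($G{\left(N,Z \right)} = Z^{2} - 2 = -2 + Z^{2}$)
$r{\left(O,g \right)} = -2 + O g^{2}$ ($r{\left(O,g \right)} = g O g - 2 = O g g - 2 = O g^{2} - 2 = -2 + O g^{2}$)
$c{\left(K,w \right)} = - 8 w$ ($c{\left(K,w \right)} = 2 w \left(-4\right) = - 8 w$)
$\frac{r{\left(30,-12 \right)}}{c{\left(-4,G{\left(6,1 \right)} \right)}} = \frac{-2 + 30 \left(-12\right)^{2}}{\left(-8\right) \left(-2 + 1^{2}\right)} = \frac{-2 + 30 \cdot 144}{\left(-8\right) \left(-2 + 1\right)} = \frac{-2 + 4320}{\left(-8\right) \left(-1\right)} = \frac{4318}{8} = 4318 \cdot \frac{1}{8} = \frac{2159}{4}$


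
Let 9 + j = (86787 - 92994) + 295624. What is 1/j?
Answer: 1/289408 ≈ 3.4553e-6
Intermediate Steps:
j = 289408 (j = -9 + ((86787 - 92994) + 295624) = -9 + (-6207 + 295624) = -9 + 289417 = 289408)
1/j = 1/289408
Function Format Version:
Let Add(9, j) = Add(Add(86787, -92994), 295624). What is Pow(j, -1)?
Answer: Rational(1, 289408) ≈ 3.4553e-6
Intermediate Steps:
j = 289408 (j = Add(-9, Add(Add(86787, -92994), 295624)) = Add(-9, Add(-6207, 295624)) = Add(-9, 289417) = 289408)
Pow(j, -1) = Pow(289408, -1) = Rational(1, 289408)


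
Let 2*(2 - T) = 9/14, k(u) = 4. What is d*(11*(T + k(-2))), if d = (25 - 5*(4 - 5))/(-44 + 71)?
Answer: 2915/42 ≈ 69.405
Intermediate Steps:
T = 47/28 (T = 2 - 9/(2*14) = 2 - 1/2*9/14 = 2 - 9/28 = 47/28 ≈ 1.6786)
d = 10/9 (d = (25 - 5*(-1))/27 = (25 + 5)*(1/27) = 30*(1/27) = 10/9 ≈ 1.1111)
d*(11*(T + k(-2))) = 10*(11*(47/28 + 4))/9 = 10*(11*(159/28))/9 = (10/9)*(1749/28) = 2915/42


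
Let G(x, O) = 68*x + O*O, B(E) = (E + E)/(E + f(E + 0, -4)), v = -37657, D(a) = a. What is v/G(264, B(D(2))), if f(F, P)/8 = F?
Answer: -3050217/1454116 ≈ -2.0976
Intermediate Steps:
f(F, P) = 8*F
B(E) = 2/9 (B(E) = (E + E)/(E + 8*(E + 0)) = (2*E)/(E + 8*E) = (2*E)/((9*E)) = (2*E)*(1/(9*E)) = 2/9)
G(x, O) = O² + 68*x (G(x, O) = 68*x + O² = O² + 68*x)
v/G(264, B(D(2))) = -37657/((2/9)² + 68*264) = -37657/(4/81 + 17952) = -37657/1454116/81 = -37657*81/1454116 = -3050217/1454116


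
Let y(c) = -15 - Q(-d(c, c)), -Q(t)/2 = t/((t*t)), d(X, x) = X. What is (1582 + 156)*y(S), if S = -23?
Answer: -596134/23 ≈ -25919.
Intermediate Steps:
Q(t) = -2/t (Q(t) = -2*t/(t*t) = -2*t/(t²) = -2*t/t² = -2/t)
y(c) = -15 - 2/c (y(c) = -15 - (-2)/((-c)) = -15 - (-2)*(-1/c) = -15 - 2/c)
(1582 + 156)*y(S) = (1582 + 156)*(-15 - 2/(-23)) = 1738*(-15 - 2*(-1/23)) = 1738*(-15 + 2/23) = 1738*(-343/23) = -596134/23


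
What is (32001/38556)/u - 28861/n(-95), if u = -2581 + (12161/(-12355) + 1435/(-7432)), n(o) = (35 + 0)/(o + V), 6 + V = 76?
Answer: 2243523078179278255/108829644101883 ≈ 20615.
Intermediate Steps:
V = 70 (V = -6 + 76 = 70)
n(o) = 35/(70 + o) (n(o) = (35 + 0)/(o + 70) = 35/(70 + o))
u = -237101621137/91822360 (u = -2581 + (12161*(-1/12355) + 1435*(-1/7432)) = -2581 + (-12161/12355 - 1435/7432) = -2581 - 108109977/91822360 = -237101621137/91822360 ≈ -2582.2)
(32001/38556)/u - 28861/n(-95) = (32001/38556)/(-237101621137/91822360) - 28861/(35/(70 - 95)) = (32001*(1/38556))*(-91822360/237101621137) - 28861/(35/(-25)) = (10667/12852)*(-91822360/237101621137) - 28861/(35*(-1/25)) = -34981039790/108829644101883 - 28861/(-7/5) = -34981039790/108829644101883 - 28861*(-5/7) = -34981039790/108829644101883 + 20615 = 2243523078179278255/108829644101883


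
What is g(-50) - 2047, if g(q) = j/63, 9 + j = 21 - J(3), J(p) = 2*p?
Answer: -42985/21 ≈ -2046.9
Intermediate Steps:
j = 6 (j = -9 + (21 - 2*3) = -9 + (21 - 1*6) = -9 + (21 - 6) = -9 + 15 = 6)
g(q) = 2/21 (g(q) = 6/63 = 6*(1/63) = 2/21)
g(-50) - 2047 = 2/21 - 2047 = -42985/21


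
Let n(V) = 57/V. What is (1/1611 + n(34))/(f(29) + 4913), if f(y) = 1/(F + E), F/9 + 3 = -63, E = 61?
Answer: 48961913/143432730072 ≈ 0.00034136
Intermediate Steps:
F = -594 (F = -27 + 9*(-63) = -27 - 567 = -594)
f(y) = -1/533 (f(y) = 1/(-594 + 61) = 1/(-533) = -1/533)
(1/1611 + n(34))/(f(29) + 4913) = (1/1611 + 57/34)/(-1/533 + 4913) = (1/1611 + 57*(1/34))/(2618628/533) = (1/1611 + 57/34)*(533/2618628) = (91861/54774)*(533/2618628) = 48961913/143432730072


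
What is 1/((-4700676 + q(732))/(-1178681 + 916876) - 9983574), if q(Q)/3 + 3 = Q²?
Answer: -261805/2613746497857 ≈ -1.0016e-7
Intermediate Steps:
q(Q) = -9 + 3*Q²
1/((-4700676 + q(732))/(-1178681 + 916876) - 9983574) = 1/((-4700676 + (-9 + 3*732²))/(-1178681 + 916876) - 9983574) = 1/((-4700676 + (-9 + 3*535824))/(-261805) - 9983574) = 1/((-4700676 + (-9 + 1607472))*(-1/261805) - 9983574) = 1/((-4700676 + 1607463)*(-1/261805) - 9983574) = 1/(-3093213*(-1/261805) - 9983574) = 1/(3093213/261805 - 9983574) = 1/(-2613746497857/261805) = -261805/2613746497857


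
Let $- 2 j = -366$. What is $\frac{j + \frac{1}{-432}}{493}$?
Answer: $\frac{79055}{212976} \approx 0.37119$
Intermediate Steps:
$j = 183$ ($j = \left(- \frac{1}{2}\right) \left(-366\right) = 183$)
$\frac{j + \frac{1}{-432}}{493} = \frac{183 + \frac{1}{-432}}{493} = \frac{183 - \frac{1}{432}}{493} = \frac{1}{493} \cdot \frac{79055}{432} = \frac{79055}{212976}$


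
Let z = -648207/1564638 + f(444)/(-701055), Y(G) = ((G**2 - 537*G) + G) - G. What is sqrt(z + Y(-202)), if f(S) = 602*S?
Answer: sqrt(27375079246057870485280790)/13541941890 ≈ 386.36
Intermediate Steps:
Y(G) = G**2 - 537*G (Y(G) = (G**2 - 536*G) - G = G**2 - 537*G)
z = -96959746681/121877477010 (z = -648207/1564638 + (602*444)/(-701055) = -648207*1/1564638 + 267288*(-1/701055) = -216069/521546 - 89096/233685 = -96959746681/121877477010 ≈ -0.79555)
sqrt(z + Y(-202)) = sqrt(-96959746681/121877477010 - 202*(-537 - 202)) = sqrt(-96959746681/121877477010 - 202*(-739)) = sqrt(-96959746681/121877477010 + 149278) = sqrt(18193529053352099/121877477010) = sqrt(27375079246057870485280790)/13541941890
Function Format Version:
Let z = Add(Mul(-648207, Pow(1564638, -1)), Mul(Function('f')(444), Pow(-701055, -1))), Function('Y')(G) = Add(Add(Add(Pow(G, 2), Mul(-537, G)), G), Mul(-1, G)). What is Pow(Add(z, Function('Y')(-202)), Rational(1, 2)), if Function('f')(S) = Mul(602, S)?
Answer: Mul(Rational(1, 13541941890), Pow(27375079246057870485280790, Rational(1, 2))) ≈ 386.36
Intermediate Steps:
Function('Y')(G) = Add(Pow(G, 2), Mul(-537, G)) (Function('Y')(G) = Add(Add(Pow(G, 2), Mul(-536, G)), Mul(-1, G)) = Add(Pow(G, 2), Mul(-537, G)))
z = Rational(-96959746681, 121877477010) (z = Add(Mul(-648207, Pow(1564638, -1)), Mul(Mul(602, 444), Pow(-701055, -1))) = Add(Mul(-648207, Rational(1, 1564638)), Mul(267288, Rational(-1, 701055))) = Add(Rational(-216069, 521546), Rational(-89096, 233685)) = Rational(-96959746681, 121877477010) ≈ -0.79555)
Pow(Add(z, Function('Y')(-202)), Rational(1, 2)) = Pow(Add(Rational(-96959746681, 121877477010), Mul(-202, Add(-537, -202))), Rational(1, 2)) = Pow(Add(Rational(-96959746681, 121877477010), Mul(-202, -739)), Rational(1, 2)) = Pow(Add(Rational(-96959746681, 121877477010), 149278), Rational(1, 2)) = Pow(Rational(18193529053352099, 121877477010), Rational(1, 2)) = Mul(Rational(1, 13541941890), Pow(27375079246057870485280790, Rational(1, 2)))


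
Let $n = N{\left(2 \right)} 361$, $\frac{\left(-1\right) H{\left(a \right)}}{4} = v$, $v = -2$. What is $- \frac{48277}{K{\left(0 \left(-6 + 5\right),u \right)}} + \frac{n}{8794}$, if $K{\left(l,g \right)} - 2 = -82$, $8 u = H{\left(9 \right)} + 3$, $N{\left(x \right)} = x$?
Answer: $\frac{212302849}{351760} \approx 603.54$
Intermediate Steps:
$H{\left(a \right)} = 8$ ($H{\left(a \right)} = \left(-4\right) \left(-2\right) = 8$)
$u = \frac{11}{8}$ ($u = \frac{8 + 3}{8} = \frac{1}{8} \cdot 11 = \frac{11}{8} \approx 1.375$)
$K{\left(l,g \right)} = -80$ ($K{\left(l,g \right)} = 2 - 82 = -80$)
$n = 722$ ($n = 2 \cdot 361 = 722$)
$- \frac{48277}{K{\left(0 \left(-6 + 5\right),u \right)}} + \frac{n}{8794} = - \frac{48277}{-80} + \frac{722}{8794} = \left(-48277\right) \left(- \frac{1}{80}\right) + 722 \cdot \frac{1}{8794} = \frac{48277}{80} + \frac{361}{4397} = \frac{212302849}{351760}$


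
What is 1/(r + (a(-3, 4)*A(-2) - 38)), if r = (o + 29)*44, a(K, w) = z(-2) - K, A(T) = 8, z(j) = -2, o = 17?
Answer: 1/1994 ≈ 0.00050150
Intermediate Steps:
a(K, w) = -2 - K
r = 2024 (r = (17 + 29)*44 = 46*44 = 2024)
1/(r + (a(-3, 4)*A(-2) - 38)) = 1/(2024 + ((-2 - 1*(-3))*8 - 38)) = 1/(2024 + ((-2 + 3)*8 - 38)) = 1/(2024 + (1*8 - 38)) = 1/(2024 + (8 - 38)) = 1/(2024 - 30) = 1/1994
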